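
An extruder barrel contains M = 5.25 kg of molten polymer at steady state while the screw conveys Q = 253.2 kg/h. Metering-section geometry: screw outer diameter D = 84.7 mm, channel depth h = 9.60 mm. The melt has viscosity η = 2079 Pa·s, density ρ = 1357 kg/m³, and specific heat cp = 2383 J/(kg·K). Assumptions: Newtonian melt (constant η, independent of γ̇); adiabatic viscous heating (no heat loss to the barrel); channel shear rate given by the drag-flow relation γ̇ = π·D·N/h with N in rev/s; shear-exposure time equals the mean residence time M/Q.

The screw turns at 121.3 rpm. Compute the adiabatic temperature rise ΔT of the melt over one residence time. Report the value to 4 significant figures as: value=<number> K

Q_s = Q / 3600 = 253.2 / 3600 = 0.0703333 kg/s
t_res = M / Q_s = 5.25 ÷ 0.0703333 = 74.6445 s
D = 84.7 mm = 0.0847 m;  h = 9.60 mm = 0.0096 m;  N = 121.3 rpm / 60 = 2.02167 rev/s
Shear rate: γ̇ = πDN/h = π·0.0847·2.02167/0.0096 = 56.0366 s⁻¹
ΔT = η·γ̇²·t_res/(ρ·cp) = [2079 × 56.0366² × 74.6445] / [1357 × 2383] = 150.693 K

value=150.7 K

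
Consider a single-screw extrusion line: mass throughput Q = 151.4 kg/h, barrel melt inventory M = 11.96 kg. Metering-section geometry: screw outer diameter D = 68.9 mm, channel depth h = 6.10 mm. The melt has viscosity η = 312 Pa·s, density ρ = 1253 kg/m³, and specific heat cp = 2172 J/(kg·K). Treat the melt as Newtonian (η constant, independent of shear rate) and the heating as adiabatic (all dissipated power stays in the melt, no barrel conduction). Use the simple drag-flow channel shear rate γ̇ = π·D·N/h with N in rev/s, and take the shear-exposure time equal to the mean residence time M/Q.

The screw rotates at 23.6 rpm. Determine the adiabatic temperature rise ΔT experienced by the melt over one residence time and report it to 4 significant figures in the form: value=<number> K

Q_s = Q / 3600 = 151.4 / 3600 = 0.0420556 kg/s
t_res = M / Q_s = 11.96 / 0.0420556 = 284.386 s
Geometry in metres: D = 68.9 mm → 0.0689 m, h = 6.10 mm → 0.0061 m; screw speed N = 23.6 rpm = 0.393333 rev/s
γ̇ = π·D·N / h = π · 0.0689 · 0.393333 / 0.0061 = 13.9573 s⁻¹
ΔT = η·γ̇²·t_res / (ρ·cp) = 312 · (13.9573)² · 284.386 / (1253 · 2172) = 6.35114 K

value=6.351 K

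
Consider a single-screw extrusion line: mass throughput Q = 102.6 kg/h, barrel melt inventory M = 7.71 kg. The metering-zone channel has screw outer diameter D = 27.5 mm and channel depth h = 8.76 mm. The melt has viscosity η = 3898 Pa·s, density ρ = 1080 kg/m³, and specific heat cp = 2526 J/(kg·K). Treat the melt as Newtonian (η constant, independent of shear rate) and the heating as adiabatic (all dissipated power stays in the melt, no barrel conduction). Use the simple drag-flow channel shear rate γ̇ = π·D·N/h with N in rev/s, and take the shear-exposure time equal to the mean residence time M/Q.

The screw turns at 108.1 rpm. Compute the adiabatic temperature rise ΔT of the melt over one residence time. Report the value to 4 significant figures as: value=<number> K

value=122.0 K

Throughput in SI: Q_s = 102.6 kg/h ÷ 3600 s/h = 0.0285 kg/s
t_res = M / Q_s = 7.71 ÷ 0.0285 = 270.526 s
Convert to SI: D = 0.0275 m, h = 0.00876 m, N = 108.1/60 = 1.80167 rev/s
Shear rate: γ̇ = πDN/h = π·0.0275·1.80167/0.00876 = 17.7686 s⁻¹
Adiabatic rise: ΔT = η γ̇² t_res / (ρ cp) = 3898·(17.7686)²·270.526 / (1080·2526) = 122.039 K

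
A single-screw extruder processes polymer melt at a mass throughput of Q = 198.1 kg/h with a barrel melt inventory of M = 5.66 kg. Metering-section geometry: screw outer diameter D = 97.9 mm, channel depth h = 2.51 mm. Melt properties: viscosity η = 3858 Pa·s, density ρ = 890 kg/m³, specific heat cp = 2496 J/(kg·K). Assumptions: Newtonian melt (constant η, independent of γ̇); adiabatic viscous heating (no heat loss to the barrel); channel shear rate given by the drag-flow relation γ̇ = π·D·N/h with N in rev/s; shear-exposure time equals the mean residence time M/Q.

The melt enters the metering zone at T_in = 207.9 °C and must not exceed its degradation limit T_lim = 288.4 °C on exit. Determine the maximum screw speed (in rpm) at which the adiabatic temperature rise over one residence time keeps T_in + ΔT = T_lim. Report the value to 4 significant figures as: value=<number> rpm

value=10.39 rpm

Convert throughput: Q = 198.1 kg/h = 198.1/3600 = 0.0550278 kg/s
Mean residence time: t_res = M/Q_s = 5.66 kg / 0.0550278 kg/s = 102.857 s
Convert to metres: D = 0.0979 m, h = 0.00251 m
Allowable rise: ΔT_a = T_lim − T_in = 288.4 − 207.9 = 80.5 K
γ̇_max² = ΔT_a·ρ·cp/(η·t_res) = 80.5·890·2496/(3858·102.857) = 450.644 s⁻²
Take the square root: γ̇_max = √(450.644) = 21.2284 s⁻¹
Solve γ̇ = πDN/h for N: N_max = γ̇_max·h/(π·D) = 21.2284 × 0.00251 / (π × 0.0979) = 0.173244 rev/s = 10.3946 rpm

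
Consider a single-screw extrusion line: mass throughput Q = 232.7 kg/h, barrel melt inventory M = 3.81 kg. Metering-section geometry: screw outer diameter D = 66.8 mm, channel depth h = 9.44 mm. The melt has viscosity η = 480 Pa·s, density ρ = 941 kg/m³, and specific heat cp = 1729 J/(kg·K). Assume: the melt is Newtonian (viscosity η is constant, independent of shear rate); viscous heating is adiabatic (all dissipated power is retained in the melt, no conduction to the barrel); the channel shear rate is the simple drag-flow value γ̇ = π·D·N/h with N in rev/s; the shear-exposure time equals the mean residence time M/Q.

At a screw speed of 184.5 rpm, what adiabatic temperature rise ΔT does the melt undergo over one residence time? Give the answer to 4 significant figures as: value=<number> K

Q_s = Q / 3600 = 232.7 / 3600 = 0.0646389 kg/s
t_res = M / Q_s = 3.81 ÷ 0.0646389 = 58.9428 s
Convert to SI: D = 0.0668 m, h = 0.00944 m, N = 184.5/60 = 3.075 rev/s
Shear rate: γ̇ = πDN/h = π·0.0668·3.075/0.00944 = 68.3596 s⁻¹
ΔT = η·γ̇²·t_res/(ρ·cp) = [480 × 68.3596² × 58.9428] / [941 × 1729] = 81.2618 K

value=81.26 K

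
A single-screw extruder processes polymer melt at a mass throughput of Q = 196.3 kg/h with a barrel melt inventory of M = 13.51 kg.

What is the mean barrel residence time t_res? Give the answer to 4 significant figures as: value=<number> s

Q_s = Q / 3600 = 196.3 / 3600 = 0.0545278 kg/s
t_res = M / Q_s = 13.51 ÷ 0.0545278 = 247.764 s

value=247.8 s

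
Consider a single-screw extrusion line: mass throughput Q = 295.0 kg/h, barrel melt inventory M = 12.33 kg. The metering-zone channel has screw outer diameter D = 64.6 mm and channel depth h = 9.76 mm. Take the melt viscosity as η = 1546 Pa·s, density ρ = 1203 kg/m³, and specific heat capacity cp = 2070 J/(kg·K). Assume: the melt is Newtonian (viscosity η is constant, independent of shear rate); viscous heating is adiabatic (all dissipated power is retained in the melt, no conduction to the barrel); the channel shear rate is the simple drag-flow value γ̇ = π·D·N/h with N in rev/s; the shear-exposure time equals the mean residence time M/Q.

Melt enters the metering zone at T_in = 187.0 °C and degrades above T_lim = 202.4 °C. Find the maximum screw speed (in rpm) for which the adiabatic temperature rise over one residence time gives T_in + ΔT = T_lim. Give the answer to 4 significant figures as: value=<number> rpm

Convert throughput: Q = 295.0 kg/h = 295.0/3600 = 0.0819444 kg/s
Mean residence time: t_res = M/Q_s = 12.33 kg / 0.0819444 kg/s = 150.468 s
Convert to metres: D = 0.0646 m, h = 0.00976 m
Allowable rise: ΔT_a = T_lim − T_in = 202.4 − 187.0 = 15.4 K
γ̇_max² = ΔT_a·ρ·cp / (η·t_res) = [15.4 × 1203 × 2070] / [1546 × 150.468] = 164.856 s⁻²
γ̇_max = sqrt(164.856) = 12.8396 s⁻¹
Solve γ̇ = πDN/h for N: N_max = γ̇_max·h/(π·D) = 12.8396 × 0.00976 / (π × 0.0646) = 0.617475 rev/s = 37.0485 rpm

value=37.05 rpm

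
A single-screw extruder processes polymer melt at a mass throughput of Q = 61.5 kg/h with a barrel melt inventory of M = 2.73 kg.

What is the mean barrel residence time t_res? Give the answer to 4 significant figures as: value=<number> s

Convert throughput: Q = 61.5 kg/h = 61.5/3600 = 0.0170833 kg/s
t_res = M / Q_s = 2.73 ÷ 0.0170833 = 159.805 s

value=159.8 s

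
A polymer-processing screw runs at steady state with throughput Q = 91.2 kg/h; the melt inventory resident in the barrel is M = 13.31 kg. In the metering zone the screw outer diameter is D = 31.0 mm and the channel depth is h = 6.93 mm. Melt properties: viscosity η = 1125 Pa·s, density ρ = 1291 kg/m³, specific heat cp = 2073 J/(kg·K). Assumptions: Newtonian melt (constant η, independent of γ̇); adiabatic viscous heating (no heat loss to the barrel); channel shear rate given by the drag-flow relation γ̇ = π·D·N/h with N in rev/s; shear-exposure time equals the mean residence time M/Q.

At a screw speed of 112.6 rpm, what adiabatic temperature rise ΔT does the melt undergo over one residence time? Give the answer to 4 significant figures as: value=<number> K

value=153.6 K

Throughput in SI: Q_s = 91.2 kg/h ÷ 3600 s/h = 0.0253333 kg/s
Mean residence time: t_res = M/Q_s = 13.31 kg / 0.0253333 kg/s = 525.395 s
Geometry in metres: D = 31.0 mm → 0.031 m, h = 6.93 mm → 0.00693 m; screw speed N = 112.6 rpm = 1.87667 rev/s
γ̇ = π D N / h = (π)(0.031)(1.87667) / 0.00693 = 26.3734 s⁻¹
ΔT = η·γ̇²·t_res / (ρ·cp) = 1125 · (26.3734)² · 525.395 / (1291 · 2073) = 153.619 K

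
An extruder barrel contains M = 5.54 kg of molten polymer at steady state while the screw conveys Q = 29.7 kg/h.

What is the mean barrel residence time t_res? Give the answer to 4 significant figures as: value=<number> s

value=671.5 s

Convert throughput: Q = 29.7 kg/h = 29.7/3600 = 0.00825 kg/s
t_res = M / Q_s = 5.54 ÷ 0.00825 = 671.515 s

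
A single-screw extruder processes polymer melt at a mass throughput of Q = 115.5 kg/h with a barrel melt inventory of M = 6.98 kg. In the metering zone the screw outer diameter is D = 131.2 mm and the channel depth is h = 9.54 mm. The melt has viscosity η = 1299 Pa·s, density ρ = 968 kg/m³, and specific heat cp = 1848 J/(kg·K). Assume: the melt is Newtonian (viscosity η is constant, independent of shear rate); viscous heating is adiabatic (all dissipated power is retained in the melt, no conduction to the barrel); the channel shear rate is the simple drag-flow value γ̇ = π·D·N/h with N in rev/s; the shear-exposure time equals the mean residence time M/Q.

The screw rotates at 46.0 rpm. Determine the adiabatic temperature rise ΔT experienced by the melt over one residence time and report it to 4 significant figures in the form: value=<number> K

value=173.3 K

Q_s = Q / 3600 = 115.5 / 3600 = 0.0320833 kg/s
Mean residence time: t_res = M/Q_s = 6.98 kg / 0.0320833 kg/s = 217.558 s
Convert to SI: D = 0.1312 m, h = 0.00954 m, N = 46.0/60 = 0.766667 rev/s
Shear rate: γ̇ = πDN/h = π·0.1312·0.766667/0.00954 = 33.1239 s⁻¹
ΔT = η·γ̇²·t_res/(ρ·cp) = [1299 × 33.1239² × 217.558] / [968 × 1848] = 173.337 K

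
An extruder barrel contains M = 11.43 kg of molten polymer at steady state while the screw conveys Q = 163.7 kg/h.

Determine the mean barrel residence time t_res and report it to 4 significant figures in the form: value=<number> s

Q_s = Q / 3600 = 163.7 / 3600 = 0.0454722 kg/s
t_res = M / Q_s = 11.43 ÷ 0.0454722 = 251.362 s

value=251.4 s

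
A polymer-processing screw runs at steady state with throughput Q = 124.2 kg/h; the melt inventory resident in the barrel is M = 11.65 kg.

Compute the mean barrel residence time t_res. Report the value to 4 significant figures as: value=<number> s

value=337.7 s

Throughput in SI: Q_s = 124.2 kg/h ÷ 3600 s/h = 0.0345 kg/s
Mean residence time: t_res = M/Q_s = 11.65 kg / 0.0345 kg/s = 337.681 s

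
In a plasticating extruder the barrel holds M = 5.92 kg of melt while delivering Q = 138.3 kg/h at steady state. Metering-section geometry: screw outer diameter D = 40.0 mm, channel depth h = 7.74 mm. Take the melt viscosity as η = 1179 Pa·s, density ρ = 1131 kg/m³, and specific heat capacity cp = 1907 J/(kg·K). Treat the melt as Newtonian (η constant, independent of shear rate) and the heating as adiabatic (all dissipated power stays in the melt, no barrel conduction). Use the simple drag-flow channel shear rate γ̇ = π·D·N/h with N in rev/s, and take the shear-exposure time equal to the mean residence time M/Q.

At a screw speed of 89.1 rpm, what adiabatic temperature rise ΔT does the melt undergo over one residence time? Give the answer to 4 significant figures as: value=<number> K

Throughput in SI: Q_s = 138.3 kg/h ÷ 3600 s/h = 0.0384167 kg/s
Mean residence time: t_res = M/Q_s = 5.92 kg / 0.0384167 kg/s = 154.1 s
Convert to SI: D = 0.04 m, h = 0.00774 m, N = 89.1/60 = 1.485 rev/s
γ̇ = π·D·N / h = π · 0.04 · 1.485 / 0.00774 = 24.1099 s⁻¹
Adiabatic rise: ΔT = η γ̇² t_res / (ρ cp) = 1179·(24.1099)²·154.1 / (1131·1907) = 48.9658 K

value=48.97 K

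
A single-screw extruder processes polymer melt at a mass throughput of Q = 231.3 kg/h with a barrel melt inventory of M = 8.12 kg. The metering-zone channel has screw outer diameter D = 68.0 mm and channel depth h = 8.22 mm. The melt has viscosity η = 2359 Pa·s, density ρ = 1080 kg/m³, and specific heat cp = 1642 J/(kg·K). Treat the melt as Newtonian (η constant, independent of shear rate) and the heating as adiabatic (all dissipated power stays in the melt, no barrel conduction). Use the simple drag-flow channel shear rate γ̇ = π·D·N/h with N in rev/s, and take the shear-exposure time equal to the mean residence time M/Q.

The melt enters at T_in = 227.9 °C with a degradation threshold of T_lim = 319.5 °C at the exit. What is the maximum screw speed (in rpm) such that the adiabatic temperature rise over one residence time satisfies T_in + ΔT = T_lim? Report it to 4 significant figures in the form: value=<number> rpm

value=53.89 rpm

Throughput in SI: Q_s = 231.3 kg/h ÷ 3600 s/h = 0.06425 kg/s
Mean residence time: t_res = M/Q_s = 8.12 kg / 0.06425 kg/s = 126.381 s
Geometry in SI: D = 68.0 mm → 0.068 m, h = 8.22 mm → 0.00822 m
ΔT_a = T_lim − T_in = 319.5 °C − 227.9 °C = 91.6 K
γ̇_max² = ΔT_a·ρ·cp/(η·t_res) = 91.6·1080·1642/(2359·126.381) = 544.856 s⁻²
γ̇_max = √544.856 = 23.3421 s⁻¹
N_max = γ̇_max h / (πD) = 23.3421·0.00822/(π·0.068) = 0.89816 rev/s → ×60 = 53.8896 rpm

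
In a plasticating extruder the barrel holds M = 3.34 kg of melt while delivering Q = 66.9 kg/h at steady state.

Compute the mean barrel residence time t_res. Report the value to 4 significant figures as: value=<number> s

value=179.7 s

Q_s = Q / 3600 = 66.9 / 3600 = 0.0185833 kg/s
Mean residence time: t_res = M/Q_s = 3.34 kg / 0.0185833 kg/s = 179.731 s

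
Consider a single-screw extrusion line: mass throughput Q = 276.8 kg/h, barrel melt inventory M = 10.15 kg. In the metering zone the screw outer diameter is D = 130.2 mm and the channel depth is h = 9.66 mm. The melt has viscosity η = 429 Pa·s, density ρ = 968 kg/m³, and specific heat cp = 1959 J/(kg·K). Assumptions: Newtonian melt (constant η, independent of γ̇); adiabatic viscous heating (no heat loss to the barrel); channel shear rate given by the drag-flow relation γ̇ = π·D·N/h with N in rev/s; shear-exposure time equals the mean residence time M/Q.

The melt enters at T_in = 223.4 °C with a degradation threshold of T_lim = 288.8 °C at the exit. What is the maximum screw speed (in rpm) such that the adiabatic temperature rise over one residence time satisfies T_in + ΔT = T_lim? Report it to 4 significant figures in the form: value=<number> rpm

value=66.31 rpm

Convert throughput: Q = 276.8 kg/h = 276.8/3600 = 0.0768889 kg/s
Mean residence time: t_res = M/Q_s = 10.15 kg / 0.0768889 kg/s = 132.009 s
Geometry in SI: D = 130.2 mm → 0.1302 m, h = 9.66 mm → 0.00966 m
ΔT_a = T_lim − T_in = 288.8 − 223.4 = 65.4 K
γ̇_max² = ΔT_a·ρ·cp / (η·t_res) = [65.4 × 968 × 1959] / [429 × 132.009] = 2189.92 s⁻²
Take the square root: γ̇_max = √(2189.92) = 46.7966 s⁻¹
N_max = γ̇_max·h / (π·D) = 46.7966 · 0.00966 / (π · 0.1302) = 1.10517 rev/s = 66.3104 rpm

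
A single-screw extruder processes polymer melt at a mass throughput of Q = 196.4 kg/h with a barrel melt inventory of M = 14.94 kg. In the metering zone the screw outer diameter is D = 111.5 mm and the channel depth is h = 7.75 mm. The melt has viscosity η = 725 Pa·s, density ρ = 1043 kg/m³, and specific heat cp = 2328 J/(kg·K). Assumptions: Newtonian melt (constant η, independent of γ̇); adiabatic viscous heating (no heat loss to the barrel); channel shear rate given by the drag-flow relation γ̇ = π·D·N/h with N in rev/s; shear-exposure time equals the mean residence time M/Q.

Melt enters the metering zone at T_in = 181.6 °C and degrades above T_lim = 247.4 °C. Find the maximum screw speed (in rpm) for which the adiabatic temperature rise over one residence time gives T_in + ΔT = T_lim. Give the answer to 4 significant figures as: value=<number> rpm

Convert throughput: Q = 196.4 kg/h = 196.4/3600 = 0.0545556 kg/s
Mean residence time: t_res = M/Q_s = 14.94 kg / 0.0545556 kg/s = 273.849 s
Convert to metres: D = 0.1115 m, h = 0.00775 m
Allowable rise: ΔT_a = T_lim − T_in = 247.4 − 181.6 = 65.8 K
γ̇_max² = ΔT_a·ρ·cp / (η·t_res) = [65.8 × 1043 × 2328] / [725 × 273.849] = 804.718 s⁻²
Take the square root: γ̇_max = √(804.718) = 28.3675 s⁻¹
N_max = γ̇_max·h / (π·D) = 28.3675 · 0.00775 / (π · 0.1115) = 0.627623 rev/s = 37.6574 rpm

value=37.66 rpm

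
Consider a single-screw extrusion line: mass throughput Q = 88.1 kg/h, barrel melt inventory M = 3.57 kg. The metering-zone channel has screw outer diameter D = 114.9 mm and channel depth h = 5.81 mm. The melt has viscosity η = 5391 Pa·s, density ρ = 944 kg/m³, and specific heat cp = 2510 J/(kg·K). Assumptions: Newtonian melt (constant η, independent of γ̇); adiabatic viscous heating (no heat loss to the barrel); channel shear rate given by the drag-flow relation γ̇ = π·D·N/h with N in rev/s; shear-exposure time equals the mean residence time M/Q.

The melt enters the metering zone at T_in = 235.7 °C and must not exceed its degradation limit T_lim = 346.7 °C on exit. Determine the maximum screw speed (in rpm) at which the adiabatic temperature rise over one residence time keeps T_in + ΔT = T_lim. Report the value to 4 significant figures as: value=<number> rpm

Throughput in SI: Q_s = 88.1 kg/h ÷ 3600 s/h = 0.0244722 kg/s
t_res = M / Q_s = 3.57 / 0.0244722 = 145.88 s
Convert to metres: D = 0.1149 m, h = 0.00581 m
ΔT_a = T_lim − T_in = 346.7 °C − 235.7 °C = 111 K
γ̇_max² = ΔT_a·ρ·cp/(η·t_res) = 111·944·2510/(5391·145.88) = 334.429 s⁻²
Take the square root: γ̇_max = √(334.429) = 18.2874 s⁻¹
Solve γ̇ = πDN/h for N: N_max = γ̇_max·h/(π·D) = 18.2874 × 0.00581 / (π × 0.1149) = 0.294346 rev/s = 17.6608 rpm

value=17.66 rpm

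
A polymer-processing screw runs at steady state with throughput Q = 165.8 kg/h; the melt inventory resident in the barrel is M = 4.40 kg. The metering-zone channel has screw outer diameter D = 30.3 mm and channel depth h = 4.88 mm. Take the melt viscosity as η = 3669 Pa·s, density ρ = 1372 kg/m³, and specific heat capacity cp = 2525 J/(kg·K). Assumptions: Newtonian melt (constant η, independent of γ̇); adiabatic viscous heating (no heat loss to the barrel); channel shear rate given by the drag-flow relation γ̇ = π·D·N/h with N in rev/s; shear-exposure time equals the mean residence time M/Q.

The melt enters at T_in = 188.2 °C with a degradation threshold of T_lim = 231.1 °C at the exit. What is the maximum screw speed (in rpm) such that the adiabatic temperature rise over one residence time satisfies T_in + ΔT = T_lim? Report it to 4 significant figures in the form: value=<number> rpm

Convert throughput: Q = 165.8 kg/h = 165.8/3600 = 0.0460556 kg/s
Mean residence time: t_res = M/Q_s = 4.40 kg / 0.0460556 kg/s = 95.5368 s
D = 30.3 mm = 0.0303 m;  h = 4.88 mm = 0.00488 m
ΔT_a = T_lim − T_in = 231.1 − 188.2 = 42.9 K
γ̇_max² = ΔT_a·ρ·cp / (η·t_res) = [42.9 × 1372 × 2525] / [3669 × 95.5368] = 423.989 s⁻²
γ̇_max = sqrt(423.989) = 20.591 s⁻¹
Solve γ̇ = πDN/h for N: N_max = γ̇_max·h/(π·D) = 20.591 × 0.00488 / (π × 0.0303) = 1.05561 rev/s = 63.3368 rpm

value=63.34 rpm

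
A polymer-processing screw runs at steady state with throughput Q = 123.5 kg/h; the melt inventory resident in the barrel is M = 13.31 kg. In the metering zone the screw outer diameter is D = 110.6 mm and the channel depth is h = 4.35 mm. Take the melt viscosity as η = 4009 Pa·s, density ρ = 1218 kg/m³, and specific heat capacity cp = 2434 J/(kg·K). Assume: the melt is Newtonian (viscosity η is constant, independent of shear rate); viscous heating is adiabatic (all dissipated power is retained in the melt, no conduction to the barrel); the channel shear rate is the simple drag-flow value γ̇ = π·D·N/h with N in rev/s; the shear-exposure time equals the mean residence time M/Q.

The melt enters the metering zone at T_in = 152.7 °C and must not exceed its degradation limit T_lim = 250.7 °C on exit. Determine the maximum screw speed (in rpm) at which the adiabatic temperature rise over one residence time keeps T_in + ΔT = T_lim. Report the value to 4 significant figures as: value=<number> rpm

value=10.27 rpm

Convert throughput: Q = 123.5 kg/h = 123.5/3600 = 0.0343056 kg/s
Mean residence time: t_res = M/Q_s = 13.31 kg / 0.0343056 kg/s = 387.984 s
Convert to metres: D = 0.1106 m, h = 0.00435 m
Allowable rise: ΔT_a = T_lim − T_in = 250.7 − 152.7 = 98 K
Invert ΔT = ηγ̇²t_res/(ρcp) for γ̇: γ̇_max² = ΔT_a ρ cp / (η t_res) = 98·1218·2434 / (4009·387.984) = 186.786 s⁻²
γ̇_max = √186.786 = 13.667 s⁻¹
N_max = γ̇_max·h / (π·D) = 13.667 · 0.00435 / (π · 0.1106) = 0.171103 rev/s = 10.2662 rpm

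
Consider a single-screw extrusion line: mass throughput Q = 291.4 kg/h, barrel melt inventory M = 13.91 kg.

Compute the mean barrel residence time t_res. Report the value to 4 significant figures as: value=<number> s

Convert throughput: Q = 291.4 kg/h = 291.4/3600 = 0.0809444 kg/s
t_res = M / Q_s = 13.91 ÷ 0.0809444 = 171.846 s

value=171.8 s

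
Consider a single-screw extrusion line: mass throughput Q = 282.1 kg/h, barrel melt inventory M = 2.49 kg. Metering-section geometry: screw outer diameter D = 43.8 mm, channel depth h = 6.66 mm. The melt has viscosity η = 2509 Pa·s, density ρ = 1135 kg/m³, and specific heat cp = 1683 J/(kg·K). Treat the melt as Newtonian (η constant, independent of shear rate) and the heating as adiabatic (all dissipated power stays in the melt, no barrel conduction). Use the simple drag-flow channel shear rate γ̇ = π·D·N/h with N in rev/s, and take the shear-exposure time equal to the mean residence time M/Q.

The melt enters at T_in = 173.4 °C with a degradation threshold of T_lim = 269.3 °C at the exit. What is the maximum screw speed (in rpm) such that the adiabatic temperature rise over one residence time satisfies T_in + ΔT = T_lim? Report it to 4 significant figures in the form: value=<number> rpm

value=139.2 rpm

Q_s = Q / 3600 = 282.1 / 3600 = 0.0783611 kg/s
t_res = M / Q_s = 2.49 ÷ 0.0783611 = 31.776 s
Geometry in SI: D = 43.8 mm → 0.0438 m, h = 6.66 mm → 0.00666 m
ΔT_a = T_lim − T_in = 269.3 °C − 173.4 °C = 95.9 K
Invert ΔT = ηγ̇²t_res/(ρcp) for γ̇: γ̇_max² = ΔT_a ρ cp / (η t_res) = 95.9·1135·1683 / (2509·31.776) = 2297.73 s⁻²
γ̇_max = √2297.73 = 47.9347 s⁻¹
N_max = γ̇_max·h / (π·D) = 47.9347 · 0.00666 / (π · 0.0438) = 2.32006 rev/s = 139.204 rpm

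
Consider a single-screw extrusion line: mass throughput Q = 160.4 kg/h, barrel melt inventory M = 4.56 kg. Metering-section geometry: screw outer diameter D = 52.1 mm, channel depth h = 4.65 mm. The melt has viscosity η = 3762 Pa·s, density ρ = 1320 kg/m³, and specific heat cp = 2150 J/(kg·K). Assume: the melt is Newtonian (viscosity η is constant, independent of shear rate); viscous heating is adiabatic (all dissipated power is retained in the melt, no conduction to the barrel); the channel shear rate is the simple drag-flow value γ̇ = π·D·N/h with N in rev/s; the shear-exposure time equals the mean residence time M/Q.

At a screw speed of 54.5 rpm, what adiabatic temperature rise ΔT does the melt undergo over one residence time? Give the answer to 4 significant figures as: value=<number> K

value=138.7 K

Convert throughput: Q = 160.4 kg/h = 160.4/3600 = 0.0445556 kg/s
t_res = M / Q_s = 4.56 / 0.0445556 = 102.344 s
Convert to SI: D = 0.0521 m, h = 0.00465 m, N = 54.5/60 = 0.908333 rev/s
Shear rate: γ̇ = πDN/h = π·0.0521·0.908333/0.00465 = 31.9727 s⁻¹
ΔT = η·γ̇²·t_res/(ρ·cp) = [3762 × 31.9727² × 102.344] / [1320 × 2150] = 138.685 K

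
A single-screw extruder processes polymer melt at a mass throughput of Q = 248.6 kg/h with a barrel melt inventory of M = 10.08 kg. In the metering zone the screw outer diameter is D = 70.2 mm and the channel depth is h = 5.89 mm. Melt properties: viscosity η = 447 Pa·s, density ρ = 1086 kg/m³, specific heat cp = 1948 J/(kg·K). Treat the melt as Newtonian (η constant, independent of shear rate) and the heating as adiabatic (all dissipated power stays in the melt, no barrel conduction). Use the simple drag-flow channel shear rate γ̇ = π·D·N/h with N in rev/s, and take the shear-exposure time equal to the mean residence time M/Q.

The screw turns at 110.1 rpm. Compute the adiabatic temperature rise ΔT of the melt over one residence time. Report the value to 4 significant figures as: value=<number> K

Q_s = Q / 3600 = 248.6 / 3600 = 0.0690556 kg/s
Mean residence time: t_res = M/Q_s = 10.08 kg / 0.0690556 kg/s = 145.969 s
Geometry in metres: D = 70.2 mm → 0.0702 m, h = 5.89 mm → 0.00589 m; screw speed N = 110.1 rpm = 1.835 rev/s
Shear rate: γ̇ = πDN/h = π·0.0702·1.835/0.00589 = 68.7081 s⁻¹
ΔT = η·γ̇²·t_res/(ρ·cp) = [447 × 68.7081² × 145.969] / [1086 × 1948] = 145.602 K

value=145.6 K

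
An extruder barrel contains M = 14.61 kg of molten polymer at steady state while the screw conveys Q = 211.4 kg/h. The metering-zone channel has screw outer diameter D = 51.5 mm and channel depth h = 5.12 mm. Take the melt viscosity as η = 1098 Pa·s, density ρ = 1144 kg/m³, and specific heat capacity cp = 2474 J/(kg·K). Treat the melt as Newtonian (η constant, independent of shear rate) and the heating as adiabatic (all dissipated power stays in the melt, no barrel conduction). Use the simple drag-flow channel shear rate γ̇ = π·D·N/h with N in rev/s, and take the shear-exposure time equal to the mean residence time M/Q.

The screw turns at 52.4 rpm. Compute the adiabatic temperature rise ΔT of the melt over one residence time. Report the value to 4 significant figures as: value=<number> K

Throughput in SI: Q_s = 211.4 kg/h ÷ 3600 s/h = 0.0587222 kg/s
t_res = M / Q_s = 14.61 ÷ 0.0587222 = 248.798 s
Convert to SI: D = 0.0515 m, h = 0.00512 m, N = 52.4/60 = 0.873333 rev/s
Shear rate: γ̇ = πDN/h = π·0.0515·0.873333/0.00512 = 27.5973 s⁻¹
Adiabatic rise: ΔT = η γ̇² t_res / (ρ cp) = 1098·(27.5973)²·248.798 / (1144·2474) = 73.5121 K

value=73.51 K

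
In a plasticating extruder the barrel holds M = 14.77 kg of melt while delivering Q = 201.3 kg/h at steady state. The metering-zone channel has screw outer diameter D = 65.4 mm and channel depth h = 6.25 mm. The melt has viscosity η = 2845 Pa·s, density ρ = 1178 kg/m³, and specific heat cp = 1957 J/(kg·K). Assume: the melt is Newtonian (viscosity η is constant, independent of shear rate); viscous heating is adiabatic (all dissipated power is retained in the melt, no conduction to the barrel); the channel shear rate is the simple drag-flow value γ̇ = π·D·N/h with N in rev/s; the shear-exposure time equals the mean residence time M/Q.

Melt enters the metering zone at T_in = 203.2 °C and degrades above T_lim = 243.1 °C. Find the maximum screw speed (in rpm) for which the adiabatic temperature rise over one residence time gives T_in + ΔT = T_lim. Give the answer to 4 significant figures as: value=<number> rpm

value=20.19 rpm

Q_s = Q / 3600 = 201.3 / 3600 = 0.0559167 kg/s
t_res = M / Q_s = 14.77 / 0.0559167 = 264.143 s
Convert to metres: D = 0.0654 m, h = 0.00625 m
ΔT_a = T_lim − T_in = 243.1 − 203.2 = 39.9 K
γ̇_max² = ΔT_a·ρ·cp/(η·t_res) = 39.9·1178·1957/(2845·264.143) = 122.402 s⁻²
γ̇_max = sqrt(122.402) = 11.0635 s⁻¹
N_max = γ̇_max·h / (π·D) = 11.0635 · 0.00625 / (π · 0.0654) = 0.336547 rev/s = 20.1928 rpm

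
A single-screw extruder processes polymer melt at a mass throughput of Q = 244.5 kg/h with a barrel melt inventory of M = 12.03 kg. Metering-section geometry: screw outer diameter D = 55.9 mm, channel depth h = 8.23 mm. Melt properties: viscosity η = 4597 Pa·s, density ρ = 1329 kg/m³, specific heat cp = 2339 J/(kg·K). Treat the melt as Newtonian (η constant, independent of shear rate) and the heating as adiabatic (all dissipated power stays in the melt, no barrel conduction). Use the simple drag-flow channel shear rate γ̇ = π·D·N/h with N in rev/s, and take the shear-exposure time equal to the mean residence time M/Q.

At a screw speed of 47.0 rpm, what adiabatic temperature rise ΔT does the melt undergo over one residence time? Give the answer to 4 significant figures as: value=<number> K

value=73.19 K

Q_s = Q / 3600 = 244.5 / 3600 = 0.0679167 kg/s
t_res = M / Q_s = 12.03 ÷ 0.0679167 = 177.129 s
Convert to SI: D = 0.0559 m, h = 0.00823 m, N = 47.0/60 = 0.783333 rev/s
γ̇ = π·D·N / h = π · 0.0559 · 0.783333 / 0.00823 = 16.7151 s⁻¹
ΔT = η·γ̇²·t_res / (ρ·cp) = 4597 · (16.7151)² · 177.129 / (1329 · 2339) = 73.1856 K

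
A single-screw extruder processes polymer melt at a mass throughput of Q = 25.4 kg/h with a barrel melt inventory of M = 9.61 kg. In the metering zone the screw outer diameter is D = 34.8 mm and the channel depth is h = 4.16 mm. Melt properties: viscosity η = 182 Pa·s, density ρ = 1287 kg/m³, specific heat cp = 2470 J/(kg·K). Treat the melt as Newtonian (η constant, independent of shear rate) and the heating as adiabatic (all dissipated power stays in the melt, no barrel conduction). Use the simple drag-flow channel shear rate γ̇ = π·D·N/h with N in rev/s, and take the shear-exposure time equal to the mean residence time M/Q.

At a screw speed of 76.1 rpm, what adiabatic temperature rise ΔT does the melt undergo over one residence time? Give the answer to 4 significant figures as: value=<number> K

value=86.64 K

Convert throughput: Q = 25.4 kg/h = 25.4/3600 = 0.00705556 kg/s
Mean residence time: t_res = M/Q_s = 9.61 kg / 0.00705556 kg/s = 1362.05 s
Geometry in metres: D = 34.8 mm → 0.0348 m, h = 4.16 mm → 0.00416 m; screw speed N = 76.1 rpm = 1.26833 rev/s
γ̇ = π·D·N / h = π · 0.0348 · 1.26833 / 0.00416 = 33.3326 s⁻¹
Adiabatic rise: ΔT = η γ̇² t_res / (ρ cp) = 182·(33.3326)²·1362.05 / (1287·2470) = 86.6416 K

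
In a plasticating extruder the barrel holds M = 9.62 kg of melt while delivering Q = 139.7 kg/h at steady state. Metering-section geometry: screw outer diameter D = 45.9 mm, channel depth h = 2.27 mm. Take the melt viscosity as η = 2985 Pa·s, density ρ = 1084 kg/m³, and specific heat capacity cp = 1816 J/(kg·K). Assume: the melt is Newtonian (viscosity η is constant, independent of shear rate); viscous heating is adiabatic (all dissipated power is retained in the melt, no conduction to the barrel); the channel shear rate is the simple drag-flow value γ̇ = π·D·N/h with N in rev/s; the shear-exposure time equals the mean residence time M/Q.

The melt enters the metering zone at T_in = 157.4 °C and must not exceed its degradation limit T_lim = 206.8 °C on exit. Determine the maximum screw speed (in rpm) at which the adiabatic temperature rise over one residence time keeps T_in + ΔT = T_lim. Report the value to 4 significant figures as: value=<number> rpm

value=10.83 rpm

Throughput in SI: Q_s = 139.7 kg/h ÷ 3600 s/h = 0.0388056 kg/s
Mean residence time: t_res = M/Q_s = 9.62 kg / 0.0388056 kg/s = 247.903 s
D = 45.9 mm = 0.0459 m;  h = 2.27 mm = 0.00227 m
ΔT_a = T_lim − T_in = 206.8 − 157.4 = 49.4 K
γ̇_max² = ΔT_a·ρ·cp / (η·t_res) = [49.4 × 1084 × 1816] / [2985 × 247.903] = 131.415 s⁻²
γ̇_max = √131.415 = 11.4637 s⁻¹
Solve γ̇ = πDN/h for N: N_max = γ̇_max·h/(π·D) = 11.4637 × 0.00227 / (π × 0.0459) = 0.180462 rev/s = 10.8277 rpm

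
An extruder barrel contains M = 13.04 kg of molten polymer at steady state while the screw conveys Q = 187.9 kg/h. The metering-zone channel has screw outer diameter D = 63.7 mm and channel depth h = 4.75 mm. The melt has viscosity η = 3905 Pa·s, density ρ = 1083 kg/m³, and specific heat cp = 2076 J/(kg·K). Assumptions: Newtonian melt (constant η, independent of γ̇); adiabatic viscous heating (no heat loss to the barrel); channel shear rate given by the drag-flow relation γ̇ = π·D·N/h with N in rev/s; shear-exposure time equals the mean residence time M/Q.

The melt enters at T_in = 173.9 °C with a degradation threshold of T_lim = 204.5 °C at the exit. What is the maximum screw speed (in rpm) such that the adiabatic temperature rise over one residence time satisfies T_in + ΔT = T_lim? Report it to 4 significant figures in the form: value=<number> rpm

value=11.96 rpm

Convert throughput: Q = 187.9 kg/h = 187.9/3600 = 0.0521944 kg/s
t_res = M / Q_s = 13.04 ÷ 0.0521944 = 249.835 s
Convert to metres: D = 0.0637 m, h = 0.00475 m
ΔT_a = T_lim − T_in = 204.5 °C − 173.9 °C = 30.6 K
Invert ΔT = ηγ̇²t_res/(ρcp) for γ̇: γ̇_max² = ΔT_a ρ cp / (η t_res) = 30.6·1083·2076 / (3905·249.835) = 70.5185 s⁻²
γ̇_max = sqrt(70.5185) = 8.39753 s⁻¹
N_max = γ̇_max h / (πD) = 8.39753·0.00475/(π·0.0637) = 0.199322 rev/s → ×60 = 11.9593 rpm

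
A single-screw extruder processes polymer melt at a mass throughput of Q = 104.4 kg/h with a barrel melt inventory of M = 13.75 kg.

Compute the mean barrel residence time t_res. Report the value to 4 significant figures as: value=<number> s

Q_s = Q / 3600 = 104.4 / 3600 = 0.029 kg/s
t_res = M / Q_s = 13.75 ÷ 0.029 = 474.138 s

value=474.1 s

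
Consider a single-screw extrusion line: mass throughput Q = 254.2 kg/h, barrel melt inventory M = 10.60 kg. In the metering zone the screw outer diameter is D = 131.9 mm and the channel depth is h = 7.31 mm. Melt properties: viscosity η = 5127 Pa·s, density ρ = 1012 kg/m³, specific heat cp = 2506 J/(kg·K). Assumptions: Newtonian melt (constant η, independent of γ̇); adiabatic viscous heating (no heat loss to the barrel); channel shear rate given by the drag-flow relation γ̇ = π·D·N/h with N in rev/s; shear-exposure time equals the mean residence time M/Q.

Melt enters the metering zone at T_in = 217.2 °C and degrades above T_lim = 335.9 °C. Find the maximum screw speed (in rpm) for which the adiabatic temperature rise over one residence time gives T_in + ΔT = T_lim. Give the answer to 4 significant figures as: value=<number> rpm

value=20.93 rpm

Q_s = Q / 3600 = 254.2 / 3600 = 0.0706111 kg/s
t_res = M / Q_s = 10.60 / 0.0706111 = 150.118 s
Convert to metres: D = 0.1319 m, h = 0.00731 m
Allowable rise: ΔT_a = T_lim − T_in = 335.9 − 217.2 = 118.7 K
γ̇_max² = ΔT_a·ρ·cp / (η·t_res) = [118.7 × 1012 × 2506] / [5127 × 150.118] = 391.126 s⁻²
γ̇_max = sqrt(391.126) = 19.7769 s⁻¹
N_max = γ̇_max h / (πD) = 19.7769·0.00731/(π·0.1319) = 0.348884 rev/s → ×60 = 20.933 rpm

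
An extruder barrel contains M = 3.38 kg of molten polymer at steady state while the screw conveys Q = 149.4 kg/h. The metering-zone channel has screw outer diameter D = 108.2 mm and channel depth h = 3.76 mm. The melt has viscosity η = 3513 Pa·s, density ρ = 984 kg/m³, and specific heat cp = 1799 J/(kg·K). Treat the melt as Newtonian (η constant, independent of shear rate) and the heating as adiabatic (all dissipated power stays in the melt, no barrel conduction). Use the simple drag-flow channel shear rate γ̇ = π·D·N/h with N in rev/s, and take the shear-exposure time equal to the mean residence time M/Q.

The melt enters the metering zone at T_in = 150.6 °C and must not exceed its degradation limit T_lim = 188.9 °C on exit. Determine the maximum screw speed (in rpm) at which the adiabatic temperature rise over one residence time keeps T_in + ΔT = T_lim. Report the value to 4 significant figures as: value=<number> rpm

Q_s = Q / 3600 = 149.4 / 3600 = 0.0415 kg/s
Mean residence time: t_res = M/Q_s = 3.38 kg / 0.0415 kg/s = 81.4458 s
D = 108.2 mm = 0.1082 m;  h = 3.76 mm = 0.00376 m
ΔT_a = T_lim − T_in = 188.9 − 150.6 = 38.3 K
Invert ΔT = ηγ̇²t_res/(ρcp) for γ̇: γ̇_max² = ΔT_a ρ cp / (η t_res) = 38.3·984·1799 / (3513·81.4458) = 236.962 s⁻²
Take the square root: γ̇_max = √(236.962) = 15.3936 s⁻¹
Solve γ̇ = πDN/h for N: N_max = γ̇_max·h/(π·D) = 15.3936 × 0.00376 / (π × 0.1082) = 0.170275 rev/s = 10.2165 rpm

value=10.22 rpm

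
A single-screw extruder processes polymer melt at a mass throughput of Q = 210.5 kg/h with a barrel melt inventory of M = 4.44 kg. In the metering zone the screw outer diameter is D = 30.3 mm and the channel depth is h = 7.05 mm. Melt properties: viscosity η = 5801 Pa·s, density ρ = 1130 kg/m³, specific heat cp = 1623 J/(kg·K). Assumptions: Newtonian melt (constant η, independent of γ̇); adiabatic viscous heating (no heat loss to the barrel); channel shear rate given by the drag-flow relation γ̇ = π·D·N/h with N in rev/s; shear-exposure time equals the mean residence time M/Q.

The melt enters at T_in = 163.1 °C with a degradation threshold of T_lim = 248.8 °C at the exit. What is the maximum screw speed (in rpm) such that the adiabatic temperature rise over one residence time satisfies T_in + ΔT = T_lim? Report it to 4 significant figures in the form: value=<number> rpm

value=83.94 rpm

Q_s = Q / 3600 = 210.5 / 3600 = 0.0584722 kg/s
Mean residence time: t_res = M/Q_s = 4.44 kg / 0.0584722 kg/s = 75.9335 s
Geometry in SI: D = 30.3 mm → 0.0303 m, h = 7.05 mm → 0.00705 m
Allowable rise: ΔT_a = T_lim − T_in = 248.8 − 163.1 = 85.7 K
Invert ΔT = ηγ̇²t_res/(ρcp) for γ̇: γ̇_max² = ΔT_a ρ cp / (η t_res) = 85.7·1130·1623 / (5801·75.9335) = 356.814 s⁻²
γ̇_max = sqrt(356.814) = 18.8895 s⁻¹
Solve γ̇ = πDN/h for N: N_max = γ̇_max·h/(π·D) = 18.8895 × 0.00705 / (π × 0.0303) = 1.399 rev/s = 83.9399 rpm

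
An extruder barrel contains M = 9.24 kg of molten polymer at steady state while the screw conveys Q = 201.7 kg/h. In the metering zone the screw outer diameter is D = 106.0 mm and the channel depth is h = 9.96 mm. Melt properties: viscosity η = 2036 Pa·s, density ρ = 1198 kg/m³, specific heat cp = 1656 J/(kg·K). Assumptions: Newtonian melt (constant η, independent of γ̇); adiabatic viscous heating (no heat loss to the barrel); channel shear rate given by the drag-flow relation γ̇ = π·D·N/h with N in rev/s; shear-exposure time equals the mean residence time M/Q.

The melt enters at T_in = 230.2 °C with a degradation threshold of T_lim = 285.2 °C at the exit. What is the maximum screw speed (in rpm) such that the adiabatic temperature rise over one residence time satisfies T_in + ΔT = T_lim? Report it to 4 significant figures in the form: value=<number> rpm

Q_s = Q / 3600 = 201.7 / 3600 = 0.0560278 kg/s
t_res = M / Q_s = 9.24 / 0.0560278 = 164.918 s
Geometry in SI: D = 106.0 mm → 0.106 m, h = 9.96 mm → 0.00996 m
ΔT_a = T_lim − T_in = 285.2 − 230.2 = 55 K
γ̇_max² = ΔT_a·ρ·cp / (η·t_res) = [55 × 1198 × 1656] / [2036 × 164.918] = 324.963 s⁻²
γ̇_max = sqrt(324.963) = 18.0267 s⁻¹
Solve γ̇ = πDN/h for N: N_max = γ̇_max·h/(π·D) = 18.0267 × 0.00996 / (π × 0.106) = 0.539163 rev/s = 32.3498 rpm

value=32.35 rpm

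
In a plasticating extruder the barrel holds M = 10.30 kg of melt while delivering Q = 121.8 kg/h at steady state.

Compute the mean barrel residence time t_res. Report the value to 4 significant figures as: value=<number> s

value=304.4 s

Q_s = Q / 3600 = 121.8 / 3600 = 0.0338333 kg/s
Mean residence time: t_res = M/Q_s = 10.30 kg / 0.0338333 kg/s = 304.433 s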